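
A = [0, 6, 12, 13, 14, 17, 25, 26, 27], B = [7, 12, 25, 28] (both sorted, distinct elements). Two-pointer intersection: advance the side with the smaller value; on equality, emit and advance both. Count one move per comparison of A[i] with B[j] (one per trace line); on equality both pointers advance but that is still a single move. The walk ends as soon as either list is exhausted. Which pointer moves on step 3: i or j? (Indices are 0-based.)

i=0 j=0: 0<7, i++
i=1 j=0: 6<7, i++
i=2 j=0: 12>7, j++

j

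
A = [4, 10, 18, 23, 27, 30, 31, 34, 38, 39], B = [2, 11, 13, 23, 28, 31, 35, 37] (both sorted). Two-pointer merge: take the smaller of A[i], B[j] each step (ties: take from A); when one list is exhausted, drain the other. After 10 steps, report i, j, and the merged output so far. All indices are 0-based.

[i=0,j=0] A[i]=4>B[j]=2 take 2 → j++
[i=0,j=1] A[i]=4<=B[j]=11 take 4 → i++
[i=1,j=1] A[i]=10<=B[j]=11 take 10 → i++
[i=2,j=1] A[i]=18>B[j]=11 take 11 → j++
[i=2,j=2] A[i]=18>B[j]=13 take 13 → j++
[i=2,j=3] A[i]=18<=B[j]=23 take 18 → i++
[i=3,j=3] A[i]=23<=B[j]=23 take 23 → i++
[i=4,j=3] A[i]=27>B[j]=23 take 23 → j++
[i=4,j=4] A[i]=27<=B[j]=28 take 27 → i++
[i=5,j=4] A[i]=30>B[j]=28 take 28 → j++

i=5, j=5, merged so far=[2, 4, 10, 11, 13, 18, 23, 23, 27, 28]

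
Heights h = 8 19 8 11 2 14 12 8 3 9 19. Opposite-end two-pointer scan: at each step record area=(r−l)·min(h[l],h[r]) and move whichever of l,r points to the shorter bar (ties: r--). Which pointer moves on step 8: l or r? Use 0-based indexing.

l=0 r=10: min(8,19)*10=80 best=80 *, l++
l=1 r=10: min(19,19)*9=171 best=171 *, r--
l=1 r=9: min(19,9)*8=72 best=171, r--
l=1 r=8: min(19,3)*7=21 best=171, r--
l=1 r=7: min(19,8)*6=48 best=171, r--
l=1 r=6: min(19,12)*5=60 best=171, r--
l=1 r=5: min(19,14)*4=56 best=171, r--
l=1 r=4: min(19,2)*3=6 best=171, r--

r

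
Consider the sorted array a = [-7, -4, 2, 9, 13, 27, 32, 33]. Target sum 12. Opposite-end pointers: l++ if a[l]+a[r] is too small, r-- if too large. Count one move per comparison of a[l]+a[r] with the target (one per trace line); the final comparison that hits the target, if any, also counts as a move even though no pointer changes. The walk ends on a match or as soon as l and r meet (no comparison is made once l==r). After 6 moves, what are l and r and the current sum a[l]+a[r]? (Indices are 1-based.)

[1,8] -7+33=26 >12 → r--
[1,7] -7+32=25 >12 → r--
[1,6] -7+27=20 >12 → r--
[1,5] -7+13=6 <12 → l++
[2,5] -4+13=9 <12 → l++
[3,5] 2+13=15 >12 → r--

l=3, r=4, sum=11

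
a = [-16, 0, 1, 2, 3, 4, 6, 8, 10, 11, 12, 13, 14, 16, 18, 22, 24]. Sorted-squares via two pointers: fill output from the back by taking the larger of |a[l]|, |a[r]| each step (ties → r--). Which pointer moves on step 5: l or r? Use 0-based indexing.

l

l=0 r=16: |-16|<=|24| out[16]=576, r--
l=0 r=15: |-16|<=|22| out[15]=484, r--
l=0 r=14: |-16|<=|18| out[14]=324, r--
l=0 r=13: |-16|<=|16| out[13]=256, r--
l=0 r=12: |-16|>|14| out[12]=256, l++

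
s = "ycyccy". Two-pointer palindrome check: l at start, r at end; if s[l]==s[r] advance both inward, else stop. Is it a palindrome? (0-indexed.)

not a palindrome (mismatch at 2,3)

[0,5] 'y'=='y' → l++,r--
[1,4] 'c'=='c' → l++,r--
[2,3] 'y'!='c' → stop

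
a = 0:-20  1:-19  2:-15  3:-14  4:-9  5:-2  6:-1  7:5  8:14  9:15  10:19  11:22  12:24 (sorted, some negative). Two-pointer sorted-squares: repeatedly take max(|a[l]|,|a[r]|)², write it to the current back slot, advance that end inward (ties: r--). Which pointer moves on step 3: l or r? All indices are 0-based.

l

l=0 r=12: |-20|<=|24| out[12]=576, r--
l=0 r=11: |-20|<=|22| out[11]=484, r--
l=0 r=10: |-20|>|19| out[10]=400, l++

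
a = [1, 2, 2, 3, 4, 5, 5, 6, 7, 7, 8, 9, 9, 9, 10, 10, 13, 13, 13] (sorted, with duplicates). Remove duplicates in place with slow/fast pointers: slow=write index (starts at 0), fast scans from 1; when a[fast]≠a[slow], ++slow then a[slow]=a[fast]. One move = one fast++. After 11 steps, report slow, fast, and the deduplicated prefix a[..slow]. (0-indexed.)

slow=8, fast=12, prefix=[1, 2, 3, 4, 5, 6, 7, 8, 9]

(s=0,f=1) a[fast]=2≠a[slow]=1 write a[1]=2 → slow++,fast++
(s=1,f=2) a[fast]=2=a[slow] dup → fast++
(s=1,f=3) a[fast]=3≠a[slow]=2 write a[2]=3 → slow++,fast++
(s=2,f=4) a[fast]=4≠a[slow]=3 write a[3]=4 → slow++,fast++
(s=3,f=5) a[fast]=5≠a[slow]=4 write a[4]=5 → slow++,fast++
(s=4,f=6) a[fast]=5=a[slow] dup → fast++
(s=4,f=7) a[fast]=6≠a[slow]=5 write a[5]=6 → slow++,fast++
(s=5,f=8) a[fast]=7≠a[slow]=6 write a[6]=7 → slow++,fast++
(s=6,f=9) a[fast]=7=a[slow] dup → fast++
(s=6,f=10) a[fast]=8≠a[slow]=7 write a[7]=8 → slow++,fast++
(s=7,f=11) a[fast]=9≠a[slow]=8 write a[8]=9 → slow++,fast++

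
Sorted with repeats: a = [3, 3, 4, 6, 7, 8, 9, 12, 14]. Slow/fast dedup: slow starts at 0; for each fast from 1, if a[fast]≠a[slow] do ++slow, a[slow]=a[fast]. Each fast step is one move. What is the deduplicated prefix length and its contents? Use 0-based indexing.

length 8; prefix = [3, 4, 6, 7, 8, 9, 12, 14]

(s=0,f=1) a[fast]=3=a[slow] dup → fast++
(s=0,f=2) a[fast]=4≠a[slow]=3 write a[1]=4 → slow++,fast++
(s=1,f=3) a[fast]=6≠a[slow]=4 write a[2]=6 → slow++,fast++
(s=2,f=4) a[fast]=7≠a[slow]=6 write a[3]=7 → slow++,fast++
(s=3,f=5) a[fast]=8≠a[slow]=7 write a[4]=8 → slow++,fast++
(s=4,f=6) a[fast]=9≠a[slow]=8 write a[5]=9 → slow++,fast++
(s=5,f=7) a[fast]=12≠a[slow]=9 write a[6]=12 → slow++,fast++
(s=6,f=8) a[fast]=14≠a[slow]=12 write a[7]=14 → slow++,fast++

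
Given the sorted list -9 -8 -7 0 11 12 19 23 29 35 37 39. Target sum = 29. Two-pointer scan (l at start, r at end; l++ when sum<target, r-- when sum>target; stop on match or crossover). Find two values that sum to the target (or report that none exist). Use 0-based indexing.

[0,11] -9+39=30 >29 → r--
[0,10] -9+37=28 <29 → l++
[1,10] -8+37=29 → found

(-8, 37)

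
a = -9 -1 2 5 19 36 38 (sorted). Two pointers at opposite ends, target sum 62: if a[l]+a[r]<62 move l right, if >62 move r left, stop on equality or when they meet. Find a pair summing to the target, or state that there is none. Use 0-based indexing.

no pair

[0,6] -9+38=29 <62 → l++
[1,6] -1+38=37 <62 → l++
[2,6] 2+38=40 <62 → l++
[3,6] 5+38=43 <62 → l++
[4,6] 19+38=57 <62 → l++
[5,6] 36+38=74 >62 → r--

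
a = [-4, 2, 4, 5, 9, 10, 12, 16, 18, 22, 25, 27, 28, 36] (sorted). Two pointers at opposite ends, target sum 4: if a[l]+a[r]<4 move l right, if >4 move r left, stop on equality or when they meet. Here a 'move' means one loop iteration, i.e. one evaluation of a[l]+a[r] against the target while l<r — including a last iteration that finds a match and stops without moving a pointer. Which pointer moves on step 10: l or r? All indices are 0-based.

r

[0,13] -4+36=32 >4 → r--
[0,12] -4+28=24 >4 → r--
[0,11] -4+27=23 >4 → r--
[0,10] -4+25=21 >4 → r--
[0,9] -4+22=18 >4 → r--
[0,8] -4+18=14 >4 → r--
[0,7] -4+16=12 >4 → r--
[0,6] -4+12=8 >4 → r--
[0,5] -4+10=6 >4 → r--
[0,4] -4+9=5 >4 → r--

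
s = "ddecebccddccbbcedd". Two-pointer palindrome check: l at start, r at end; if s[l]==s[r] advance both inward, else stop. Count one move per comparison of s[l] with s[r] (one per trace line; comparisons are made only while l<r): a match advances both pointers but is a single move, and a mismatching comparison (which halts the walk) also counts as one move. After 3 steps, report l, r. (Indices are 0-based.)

l=3, r=14

[0,17] 'd'=='d' → l++,r--
[1,16] 'd'=='d' → l++,r--
[2,15] 'e'=='e' → l++,r--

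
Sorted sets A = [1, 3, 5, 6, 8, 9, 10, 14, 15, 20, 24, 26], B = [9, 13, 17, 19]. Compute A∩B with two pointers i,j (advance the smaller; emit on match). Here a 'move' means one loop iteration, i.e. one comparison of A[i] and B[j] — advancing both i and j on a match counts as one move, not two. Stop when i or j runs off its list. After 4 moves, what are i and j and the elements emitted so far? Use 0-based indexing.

[i=0,j=0] 1<9 → i++
[i=1,j=0] 3<9 → i++
[i=2,j=0] 5<9 → i++
[i=3,j=0] 6<9 → i++

i=4, j=0, emitted=[]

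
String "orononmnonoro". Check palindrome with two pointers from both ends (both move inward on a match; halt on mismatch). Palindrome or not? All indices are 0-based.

l=0 r=12: 'o'=='o', l++,r--
l=1 r=11: 'r'=='r', l++,r--
l=2 r=10: 'o'=='o', l++,r--
l=3 r=9: 'n'=='n', l++,r--
l=4 r=8: 'o'=='o', l++,r--
l=5 r=7: 'n'=='n', l++,r--

palindrome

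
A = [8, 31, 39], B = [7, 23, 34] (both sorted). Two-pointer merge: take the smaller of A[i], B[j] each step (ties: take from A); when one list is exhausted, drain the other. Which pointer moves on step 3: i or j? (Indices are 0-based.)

j

[i=0,j=0] A[i]=8>B[j]=7 take 7 → j++
[i=0,j=1] A[i]=8<=B[j]=23 take 8 → i++
[i=1,j=1] A[i]=31>B[j]=23 take 23 → j++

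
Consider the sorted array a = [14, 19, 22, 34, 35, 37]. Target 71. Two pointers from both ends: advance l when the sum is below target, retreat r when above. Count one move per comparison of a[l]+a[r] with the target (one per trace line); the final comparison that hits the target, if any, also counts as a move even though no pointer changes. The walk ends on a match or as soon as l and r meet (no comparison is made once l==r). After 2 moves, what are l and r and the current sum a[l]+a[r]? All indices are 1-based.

l=1 r=6: 14+37=51 <71, l++
l=2 r=6: 19+37=56 <71, l++

l=3, r=6, sum=59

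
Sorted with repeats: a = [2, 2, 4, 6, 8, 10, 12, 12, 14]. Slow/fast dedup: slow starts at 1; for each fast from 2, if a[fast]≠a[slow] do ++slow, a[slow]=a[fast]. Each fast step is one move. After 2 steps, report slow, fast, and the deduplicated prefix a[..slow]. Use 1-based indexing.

slow=1 fast=2: a[fast]=2=a[slow] dup, fast++
slow=1 fast=3: a[fast]=4≠a[slow]=2 write a[2]=4, slow++,fast++

slow=2, fast=4, prefix=[2, 4]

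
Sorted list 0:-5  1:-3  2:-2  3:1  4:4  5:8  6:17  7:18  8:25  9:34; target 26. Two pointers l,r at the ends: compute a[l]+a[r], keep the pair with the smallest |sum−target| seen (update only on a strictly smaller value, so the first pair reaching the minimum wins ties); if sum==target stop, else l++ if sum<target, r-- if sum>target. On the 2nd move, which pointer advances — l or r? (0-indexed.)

l

l=0 r=9: -5+34=29 d=3 *, r--
l=0 r=8: -5+25=20 d=6, l++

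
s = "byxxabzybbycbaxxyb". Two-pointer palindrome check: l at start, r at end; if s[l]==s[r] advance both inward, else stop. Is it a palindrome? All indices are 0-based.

[0,17] 'b'=='b' → l++,r--
[1,16] 'y'=='y' → l++,r--
[2,15] 'x'=='x' → l++,r--
[3,14] 'x'=='x' → l++,r--
[4,13] 'a'=='a' → l++,r--
[5,12] 'b'=='b' → l++,r--
[6,11] 'z'!='c' → stop

not a palindrome (mismatch at 6,11)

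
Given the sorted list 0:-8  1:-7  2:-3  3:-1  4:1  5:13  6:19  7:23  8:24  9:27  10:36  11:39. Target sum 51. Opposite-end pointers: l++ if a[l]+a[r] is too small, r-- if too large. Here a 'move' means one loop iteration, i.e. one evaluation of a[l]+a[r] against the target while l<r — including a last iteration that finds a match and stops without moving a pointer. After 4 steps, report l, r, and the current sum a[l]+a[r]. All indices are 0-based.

l=4, r=11, sum=40

[0,11] -8+39=31 <51 → l++
[1,11] -7+39=32 <51 → l++
[2,11] -3+39=36 <51 → l++
[3,11] -1+39=38 <51 → l++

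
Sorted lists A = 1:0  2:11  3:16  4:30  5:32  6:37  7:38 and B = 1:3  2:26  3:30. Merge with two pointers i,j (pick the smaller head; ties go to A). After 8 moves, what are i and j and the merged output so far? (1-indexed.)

i=1 j=1: A[i]=0<=B[j]=3 take 0, i++
i=2 j=1: A[i]=11>B[j]=3 take 3, j++
i=2 j=2: A[i]=11<=B[j]=26 take 11, i++
i=3 j=2: A[i]=16<=B[j]=26 take 16, i++
i=4 j=2: A[i]=30>B[j]=26 take 26, j++
i=4 j=3: A[i]=30<=B[j]=30 take 30, i++
i=5 j=3: A[i]=32>B[j]=30 take 30, j++
i=5 j=4: B done, take A[i]=32, i++

i=6, j=4, merged so far=[0, 3, 11, 16, 26, 30, 30, 32]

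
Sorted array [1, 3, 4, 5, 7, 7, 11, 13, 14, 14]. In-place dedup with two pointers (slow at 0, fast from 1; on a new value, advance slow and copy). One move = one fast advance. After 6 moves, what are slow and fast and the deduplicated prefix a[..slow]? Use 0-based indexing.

(s=0,f=1) a[fast]=3≠a[slow]=1 write a[1]=3 → slow++,fast++
(s=1,f=2) a[fast]=4≠a[slow]=3 write a[2]=4 → slow++,fast++
(s=2,f=3) a[fast]=5≠a[slow]=4 write a[3]=5 → slow++,fast++
(s=3,f=4) a[fast]=7≠a[slow]=5 write a[4]=7 → slow++,fast++
(s=4,f=5) a[fast]=7=a[slow] dup → fast++
(s=4,f=6) a[fast]=11≠a[slow]=7 write a[5]=11 → slow++,fast++

slow=5, fast=7, prefix=[1, 3, 4, 5, 7, 11]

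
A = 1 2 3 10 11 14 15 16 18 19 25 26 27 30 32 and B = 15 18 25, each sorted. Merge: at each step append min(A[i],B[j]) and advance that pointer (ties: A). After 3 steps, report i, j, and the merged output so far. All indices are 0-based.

i=3, j=0, merged so far=[1, 2, 3]

[i=0,j=0] A[i]=1<=B[j]=15 take 1 → i++
[i=1,j=0] A[i]=2<=B[j]=15 take 2 → i++
[i=2,j=0] A[i]=3<=B[j]=15 take 3 → i++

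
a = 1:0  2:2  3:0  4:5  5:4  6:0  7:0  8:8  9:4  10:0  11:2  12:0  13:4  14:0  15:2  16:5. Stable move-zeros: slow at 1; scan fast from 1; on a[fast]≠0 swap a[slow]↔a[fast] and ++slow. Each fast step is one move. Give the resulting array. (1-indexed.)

[2, 5, 4, 8, 4, 2, 4, 2, 5, 0, 0, 0, 0, 0, 0, 0]

slow=1 fast=1: a[fast]=0, fast++
slow=1 fast=2: a[fast]=2≠0 swap→a[1]=2, slow++,fast++
slow=2 fast=3: a[fast]=0, fast++
slow=2 fast=4: a[fast]=5≠0 swap→a[2]=5, slow++,fast++
slow=3 fast=5: a[fast]=4≠0 swap→a[3]=4, slow++,fast++
slow=4 fast=6: a[fast]=0, fast++
slow=4 fast=7: a[fast]=0, fast++
slow=4 fast=8: a[fast]=8≠0 swap→a[4]=8, slow++,fast++
slow=5 fast=9: a[fast]=4≠0 swap→a[5]=4, slow++,fast++
slow=6 fast=10: a[fast]=0, fast++
slow=6 fast=11: a[fast]=2≠0 swap→a[6]=2, slow++,fast++
slow=7 fast=12: a[fast]=0, fast++
slow=7 fast=13: a[fast]=4≠0 swap→a[7]=4, slow++,fast++
slow=8 fast=14: a[fast]=0, fast++
slow=8 fast=15: a[fast]=2≠0 swap→a[8]=2, slow++,fast++
slow=9 fast=16: a[fast]=5≠0 swap→a[9]=5, slow++,fast++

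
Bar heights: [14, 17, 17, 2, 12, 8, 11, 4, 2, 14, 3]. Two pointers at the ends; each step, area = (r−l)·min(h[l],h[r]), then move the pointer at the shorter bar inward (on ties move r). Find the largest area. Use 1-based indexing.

max area = 126

[1,11] min(14,3)*10=30 best=30 * → r--
[1,10] min(14,14)*9=126 best=126 * → r--
[1,9] min(14,2)*8=16 best=126 → r--
[1,8] min(14,4)*7=28 best=126 → r--
[1,7] min(14,11)*6=66 best=126 → r--
[1,6] min(14,8)*5=40 best=126 → r--
[1,5] min(14,12)*4=48 best=126 → r--
[1,4] min(14,2)*3=6 best=126 → r--
[1,3] min(14,17)*2=28 best=126 → l++
[2,3] min(17,17)*1=17 best=126 → r--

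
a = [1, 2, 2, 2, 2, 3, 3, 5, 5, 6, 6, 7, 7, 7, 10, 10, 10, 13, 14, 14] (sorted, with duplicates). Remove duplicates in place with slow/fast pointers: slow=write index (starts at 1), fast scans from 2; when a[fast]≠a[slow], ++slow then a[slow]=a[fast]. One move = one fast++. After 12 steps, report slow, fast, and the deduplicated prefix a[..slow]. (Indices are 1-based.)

slow=6, fast=14, prefix=[1, 2, 3, 5, 6, 7]

slow=1 fast=2: a[fast]=2≠a[slow]=1 write a[2]=2, slow++,fast++
slow=2 fast=3: a[fast]=2=a[slow] dup, fast++
slow=2 fast=4: a[fast]=2=a[slow] dup, fast++
slow=2 fast=5: a[fast]=2=a[slow] dup, fast++
slow=2 fast=6: a[fast]=3≠a[slow]=2 write a[3]=3, slow++,fast++
slow=3 fast=7: a[fast]=3=a[slow] dup, fast++
slow=3 fast=8: a[fast]=5≠a[slow]=3 write a[4]=5, slow++,fast++
slow=4 fast=9: a[fast]=5=a[slow] dup, fast++
slow=4 fast=10: a[fast]=6≠a[slow]=5 write a[5]=6, slow++,fast++
slow=5 fast=11: a[fast]=6=a[slow] dup, fast++
slow=5 fast=12: a[fast]=7≠a[slow]=6 write a[6]=7, slow++,fast++
slow=6 fast=13: a[fast]=7=a[slow] dup, fast++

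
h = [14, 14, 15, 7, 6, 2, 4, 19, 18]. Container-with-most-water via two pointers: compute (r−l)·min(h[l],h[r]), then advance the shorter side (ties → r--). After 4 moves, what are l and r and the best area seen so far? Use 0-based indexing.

l=0 r=8: min(14,18)*8=112 best=112 *, l++
l=1 r=8: min(14,18)*7=98 best=112, l++
l=2 r=8: min(15,18)*6=90 best=112, l++
l=3 r=8: min(7,18)*5=35 best=112, l++

l=4, r=8, best area=112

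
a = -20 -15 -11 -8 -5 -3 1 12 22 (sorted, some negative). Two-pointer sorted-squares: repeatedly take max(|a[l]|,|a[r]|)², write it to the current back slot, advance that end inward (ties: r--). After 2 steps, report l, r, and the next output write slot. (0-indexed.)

l=1, r=7, next write slot=6

[0,8] |-20|<=|22| out[8]=484 → r--
[0,7] |-20|>|12| out[7]=400 → l++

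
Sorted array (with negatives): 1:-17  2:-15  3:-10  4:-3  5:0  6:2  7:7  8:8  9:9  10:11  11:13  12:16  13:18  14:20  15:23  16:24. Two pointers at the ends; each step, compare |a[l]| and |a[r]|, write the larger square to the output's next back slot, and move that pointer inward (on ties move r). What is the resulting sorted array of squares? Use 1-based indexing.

l=1 r=16: |-17|<=|24| out[16]=576, r--
l=1 r=15: |-17|<=|23| out[15]=529, r--
l=1 r=14: |-17|<=|20| out[14]=400, r--
l=1 r=13: |-17|<=|18| out[13]=324, r--
l=1 r=12: |-17|>|16| out[12]=289, l++
l=2 r=12: |-15|<=|16| out[11]=256, r--
l=2 r=11: |-15|>|13| out[10]=225, l++
l=3 r=11: |-10|<=|13| out[9]=169, r--
l=3 r=10: |-10|<=|11| out[8]=121, r--
l=3 r=9: |-10|>|9| out[7]=100, l++
l=4 r=9: |-3|<=|9| out[6]=81, r--
l=4 r=8: |-3|<=|8| out[5]=64, r--
l=4 r=7: |-3|<=|7| out[4]=49, r--
l=4 r=6: |-3|>|2| out[3]=9, l++
l=5 r=6: |0|<=|2| out[2]=4, r--
l=5 r=5: |0|<=|0| out[1]=0, r--

[0, 4, 9, 49, 64, 81, 100, 121, 169, 225, 256, 289, 324, 400, 529, 576]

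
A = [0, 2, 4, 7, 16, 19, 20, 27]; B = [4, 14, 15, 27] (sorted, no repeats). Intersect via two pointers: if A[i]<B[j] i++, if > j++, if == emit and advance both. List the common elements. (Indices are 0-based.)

[i=0,j=0] 0<4 → i++
[i=1,j=0] 2<4 → i++
[i=2,j=0] 4==4 emit → i++,j++
[i=3,j=1] 7<14 → i++
[i=4,j=1] 16>14 → j++
[i=4,j=2] 16>15 → j++
[i=4,j=3] 16<27 → i++
[i=5,j=3] 19<27 → i++
[i=6,j=3] 20<27 → i++
[i=7,j=3] 27==27 emit → i++,j++

intersection = [4, 27]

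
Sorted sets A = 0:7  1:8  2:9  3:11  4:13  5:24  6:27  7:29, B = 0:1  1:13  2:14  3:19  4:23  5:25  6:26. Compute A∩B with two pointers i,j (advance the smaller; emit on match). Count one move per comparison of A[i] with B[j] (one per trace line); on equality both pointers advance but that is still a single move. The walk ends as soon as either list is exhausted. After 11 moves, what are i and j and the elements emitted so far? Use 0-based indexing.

[i=0,j=0] 7>1 → j++
[i=0,j=1] 7<13 → i++
[i=1,j=1] 8<13 → i++
[i=2,j=1] 9<13 → i++
[i=3,j=1] 11<13 → i++
[i=4,j=1] 13==13 emit → i++,j++
[i=5,j=2] 24>14 → j++
[i=5,j=3] 24>19 → j++
[i=5,j=4] 24>23 → j++
[i=5,j=5] 24<25 → i++
[i=6,j=5] 27>25 → j++

i=6, j=6, emitted=[13]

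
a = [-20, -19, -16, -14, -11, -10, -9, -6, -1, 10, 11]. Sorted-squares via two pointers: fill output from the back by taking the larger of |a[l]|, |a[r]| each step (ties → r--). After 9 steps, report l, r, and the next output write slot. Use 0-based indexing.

l=7, r=8, next write slot=1

l=0 r=10: |-20|>|11| out[10]=400, l++
l=1 r=10: |-19|>|11| out[9]=361, l++
l=2 r=10: |-16|>|11| out[8]=256, l++
l=3 r=10: |-14|>|11| out[7]=196, l++
l=4 r=10: |-11|<=|11| out[6]=121, r--
l=4 r=9: |-11|>|10| out[5]=121, l++
l=5 r=9: |-10|<=|10| out[4]=100, r--
l=5 r=8: |-10|>|-1| out[3]=100, l++
l=6 r=8: |-9|>|-1| out[2]=81, l++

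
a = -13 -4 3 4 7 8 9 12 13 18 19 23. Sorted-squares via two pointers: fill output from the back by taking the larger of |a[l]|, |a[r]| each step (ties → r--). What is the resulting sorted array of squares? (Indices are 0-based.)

[0,11] |-13|<=|23| out[11]=529 → r--
[0,10] |-13|<=|19| out[10]=361 → r--
[0,9] |-13|<=|18| out[9]=324 → r--
[0,8] |-13|<=|13| out[8]=169 → r--
[0,7] |-13|>|12| out[7]=169 → l++
[1,7] |-4|<=|12| out[6]=144 → r--
[1,6] |-4|<=|9| out[5]=81 → r--
[1,5] |-4|<=|8| out[4]=64 → r--
[1,4] |-4|<=|7| out[3]=49 → r--
[1,3] |-4|<=|4| out[2]=16 → r--
[1,2] |-4|>|3| out[1]=16 → l++
[2,2] |3|<=|3| out[0]=9 → r--

[9, 16, 16, 49, 64, 81, 144, 169, 169, 324, 361, 529]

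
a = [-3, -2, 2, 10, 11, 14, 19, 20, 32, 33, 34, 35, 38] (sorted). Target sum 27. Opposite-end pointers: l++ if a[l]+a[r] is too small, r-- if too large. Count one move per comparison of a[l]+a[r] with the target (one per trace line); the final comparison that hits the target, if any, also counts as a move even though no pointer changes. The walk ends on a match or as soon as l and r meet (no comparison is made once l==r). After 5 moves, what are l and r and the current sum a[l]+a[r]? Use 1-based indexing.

[1,13] -3+38=35 >27 → r--
[1,12] -3+35=32 >27 → r--
[1,11] -3+34=31 >27 → r--
[1,10] -3+33=30 >27 → r--
[1,9] -3+32=29 >27 → r--

l=1, r=8, sum=17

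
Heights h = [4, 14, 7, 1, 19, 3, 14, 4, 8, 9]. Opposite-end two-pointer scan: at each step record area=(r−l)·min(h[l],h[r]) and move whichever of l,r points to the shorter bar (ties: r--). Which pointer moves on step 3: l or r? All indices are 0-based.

[0,9] min(4,9)*9=36 best=36 * → l++
[1,9] min(14,9)*8=72 best=72 * → r--
[1,8] min(14,8)*7=56 best=72 → r--

r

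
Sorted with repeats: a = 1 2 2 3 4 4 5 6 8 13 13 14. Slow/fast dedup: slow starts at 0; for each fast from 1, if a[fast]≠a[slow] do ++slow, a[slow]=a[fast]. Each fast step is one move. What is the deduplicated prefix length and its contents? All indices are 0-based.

slow=0 fast=1: a[fast]=2≠a[slow]=1 write a[1]=2, slow++,fast++
slow=1 fast=2: a[fast]=2=a[slow] dup, fast++
slow=1 fast=3: a[fast]=3≠a[slow]=2 write a[2]=3, slow++,fast++
slow=2 fast=4: a[fast]=4≠a[slow]=3 write a[3]=4, slow++,fast++
slow=3 fast=5: a[fast]=4=a[slow] dup, fast++
slow=3 fast=6: a[fast]=5≠a[slow]=4 write a[4]=5, slow++,fast++
slow=4 fast=7: a[fast]=6≠a[slow]=5 write a[5]=6, slow++,fast++
slow=5 fast=8: a[fast]=8≠a[slow]=6 write a[6]=8, slow++,fast++
slow=6 fast=9: a[fast]=13≠a[slow]=8 write a[7]=13, slow++,fast++
slow=7 fast=10: a[fast]=13=a[slow] dup, fast++
slow=7 fast=11: a[fast]=14≠a[slow]=13 write a[8]=14, slow++,fast++

length 9; prefix = [1, 2, 3, 4, 5, 6, 8, 13, 14]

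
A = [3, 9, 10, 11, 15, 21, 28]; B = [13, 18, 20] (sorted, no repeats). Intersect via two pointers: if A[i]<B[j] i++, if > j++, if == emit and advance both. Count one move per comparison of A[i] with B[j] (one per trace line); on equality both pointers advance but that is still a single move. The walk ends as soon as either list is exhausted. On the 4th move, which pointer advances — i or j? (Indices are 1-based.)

i

[i=1,j=1] 3<13 → i++
[i=2,j=1] 9<13 → i++
[i=3,j=1] 10<13 → i++
[i=4,j=1] 11<13 → i++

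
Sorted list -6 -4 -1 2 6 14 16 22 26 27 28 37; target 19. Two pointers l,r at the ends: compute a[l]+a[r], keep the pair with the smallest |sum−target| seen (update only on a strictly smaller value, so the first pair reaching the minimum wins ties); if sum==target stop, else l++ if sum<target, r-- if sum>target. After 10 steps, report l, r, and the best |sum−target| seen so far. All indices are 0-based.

l=4, r=5, best |Δ|=1

l=0 r=11: -6+37=31 d=12 *, r--
l=0 r=10: -6+28=22 d=3 *, r--
l=0 r=9: -6+27=21 d=2 *, r--
l=0 r=8: -6+26=20 d=1 *, r--
l=0 r=7: -6+22=16 d=3, l++
l=1 r=7: -4+22=18 d=1, l++
l=2 r=7: -1+22=21 d=2, r--
l=2 r=6: -1+16=15 d=4, l++
l=3 r=6: 2+16=18 d=1, l++
l=4 r=6: 6+16=22 d=3, r--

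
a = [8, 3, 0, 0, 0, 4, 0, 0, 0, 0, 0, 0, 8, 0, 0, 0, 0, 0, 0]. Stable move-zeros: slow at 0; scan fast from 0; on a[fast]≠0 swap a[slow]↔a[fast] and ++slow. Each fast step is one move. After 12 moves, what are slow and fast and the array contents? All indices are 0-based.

slow=3, fast=12, a=[8, 3, 4, 0, 0, 0, 0, 0, 0, 0, 0, 0, 8, 0, 0, 0, 0, 0, 0]

slow=0 fast=0: a[fast]=8≠0 swap→a[0]=8, slow++,fast++
slow=1 fast=1: a[fast]=3≠0 swap→a[1]=3, slow++,fast++
slow=2 fast=2: a[fast]=0, fast++
slow=2 fast=3: a[fast]=0, fast++
slow=2 fast=4: a[fast]=0, fast++
slow=2 fast=5: a[fast]=4≠0 swap→a[2]=4, slow++,fast++
slow=3 fast=6: a[fast]=0, fast++
slow=3 fast=7: a[fast]=0, fast++
slow=3 fast=8: a[fast]=0, fast++
slow=3 fast=9: a[fast]=0, fast++
slow=3 fast=10: a[fast]=0, fast++
slow=3 fast=11: a[fast]=0, fast++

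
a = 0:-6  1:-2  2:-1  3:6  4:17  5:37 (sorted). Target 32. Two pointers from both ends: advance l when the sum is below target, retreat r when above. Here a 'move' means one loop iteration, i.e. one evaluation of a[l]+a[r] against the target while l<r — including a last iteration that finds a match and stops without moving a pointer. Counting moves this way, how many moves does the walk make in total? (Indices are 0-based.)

5 moves

[0,5] -6+37=31 <32 → l++
[1,5] -2+37=35 >32 → r--
[1,4] -2+17=15 <32 → l++
[2,4] -1+17=16 <32 → l++
[3,4] 6+17=23 <32 → l++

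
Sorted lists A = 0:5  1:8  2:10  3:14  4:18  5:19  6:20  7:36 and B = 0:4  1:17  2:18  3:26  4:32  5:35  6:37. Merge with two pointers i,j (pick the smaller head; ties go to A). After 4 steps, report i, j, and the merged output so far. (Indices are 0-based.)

i=0 j=0: A[i]=5>B[j]=4 take 4, j++
i=0 j=1: A[i]=5<=B[j]=17 take 5, i++
i=1 j=1: A[i]=8<=B[j]=17 take 8, i++
i=2 j=1: A[i]=10<=B[j]=17 take 10, i++

i=3, j=1, merged so far=[4, 5, 8, 10]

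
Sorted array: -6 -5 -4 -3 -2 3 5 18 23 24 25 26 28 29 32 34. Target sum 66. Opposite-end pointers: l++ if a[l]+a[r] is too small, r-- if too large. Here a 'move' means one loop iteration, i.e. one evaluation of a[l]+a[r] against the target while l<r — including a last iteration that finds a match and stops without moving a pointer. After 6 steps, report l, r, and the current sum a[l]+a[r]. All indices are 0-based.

l=6, r=15, sum=39

l=0 r=15: -6+34=28 <66, l++
l=1 r=15: -5+34=29 <66, l++
l=2 r=15: -4+34=30 <66, l++
l=3 r=15: -3+34=31 <66, l++
l=4 r=15: -2+34=32 <66, l++
l=5 r=15: 3+34=37 <66, l++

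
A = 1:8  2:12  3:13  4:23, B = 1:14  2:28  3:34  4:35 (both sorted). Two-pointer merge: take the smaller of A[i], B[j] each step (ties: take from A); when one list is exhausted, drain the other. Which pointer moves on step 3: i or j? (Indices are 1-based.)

i

[i=1,j=1] A[i]=8<=B[j]=14 take 8 → i++
[i=2,j=1] A[i]=12<=B[j]=14 take 12 → i++
[i=3,j=1] A[i]=13<=B[j]=14 take 13 → i++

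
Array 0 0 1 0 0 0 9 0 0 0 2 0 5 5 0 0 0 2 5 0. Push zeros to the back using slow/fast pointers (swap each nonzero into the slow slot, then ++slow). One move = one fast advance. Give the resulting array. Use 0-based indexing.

slow=0 fast=0: a[fast]=0, fast++
slow=0 fast=1: a[fast]=0, fast++
slow=0 fast=2: a[fast]=1≠0 swap→a[0]=1, slow++,fast++
slow=1 fast=3: a[fast]=0, fast++
slow=1 fast=4: a[fast]=0, fast++
slow=1 fast=5: a[fast]=0, fast++
slow=1 fast=6: a[fast]=9≠0 swap→a[1]=9, slow++,fast++
slow=2 fast=7: a[fast]=0, fast++
slow=2 fast=8: a[fast]=0, fast++
slow=2 fast=9: a[fast]=0, fast++
slow=2 fast=10: a[fast]=2≠0 swap→a[2]=2, slow++,fast++
slow=3 fast=11: a[fast]=0, fast++
slow=3 fast=12: a[fast]=5≠0 swap→a[3]=5, slow++,fast++
slow=4 fast=13: a[fast]=5≠0 swap→a[4]=5, slow++,fast++
slow=5 fast=14: a[fast]=0, fast++
slow=5 fast=15: a[fast]=0, fast++
slow=5 fast=16: a[fast]=0, fast++
slow=5 fast=17: a[fast]=2≠0 swap→a[5]=2, slow++,fast++
slow=6 fast=18: a[fast]=5≠0 swap→a[6]=5, slow++,fast++
slow=7 fast=19: a[fast]=0, fast++

[1, 9, 2, 5, 5, 2, 5, 0, 0, 0, 0, 0, 0, 0, 0, 0, 0, 0, 0, 0]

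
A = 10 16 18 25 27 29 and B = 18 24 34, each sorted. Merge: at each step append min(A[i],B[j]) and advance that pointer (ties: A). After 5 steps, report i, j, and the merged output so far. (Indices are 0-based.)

[i=0,j=0] A[i]=10<=B[j]=18 take 10 → i++
[i=1,j=0] A[i]=16<=B[j]=18 take 16 → i++
[i=2,j=0] A[i]=18<=B[j]=18 take 18 → i++
[i=3,j=0] A[i]=25>B[j]=18 take 18 → j++
[i=3,j=1] A[i]=25>B[j]=24 take 24 → j++

i=3, j=2, merged so far=[10, 16, 18, 18, 24]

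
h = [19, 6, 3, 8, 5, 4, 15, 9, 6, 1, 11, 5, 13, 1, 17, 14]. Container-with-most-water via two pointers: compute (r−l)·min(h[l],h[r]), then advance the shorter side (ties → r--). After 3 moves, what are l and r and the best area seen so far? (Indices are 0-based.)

l=0, r=12, best area=238

l=0 r=15: min(19,14)*15=210 best=210 *, r--
l=0 r=14: min(19,17)*14=238 best=238 *, r--
l=0 r=13: min(19,1)*13=13 best=238, r--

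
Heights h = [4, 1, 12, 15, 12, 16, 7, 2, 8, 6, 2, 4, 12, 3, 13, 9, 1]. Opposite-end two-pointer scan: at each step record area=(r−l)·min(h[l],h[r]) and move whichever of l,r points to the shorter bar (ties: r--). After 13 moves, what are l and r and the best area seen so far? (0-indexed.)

l=3, r=6, best area=144

[0,16] min(4,1)*16=16 best=16 * → r--
[0,15] min(4,9)*15=60 best=60 * → l++
[1,15] min(1,9)*14=14 best=60 → l++
[2,15] min(12,9)*13=117 best=117 * → r--
[2,14] min(12,13)*12=144 best=144 * → l++
[3,14] min(15,13)*11=143 best=144 → r--
[3,13] min(15,3)*10=30 best=144 → r--
[3,12] min(15,12)*9=108 best=144 → r--
[3,11] min(15,4)*8=32 best=144 → r--
[3,10] min(15,2)*7=14 best=144 → r--
[3,9] min(15,6)*6=36 best=144 → r--
[3,8] min(15,8)*5=40 best=144 → r--
[3,7] min(15,2)*4=8 best=144 → r--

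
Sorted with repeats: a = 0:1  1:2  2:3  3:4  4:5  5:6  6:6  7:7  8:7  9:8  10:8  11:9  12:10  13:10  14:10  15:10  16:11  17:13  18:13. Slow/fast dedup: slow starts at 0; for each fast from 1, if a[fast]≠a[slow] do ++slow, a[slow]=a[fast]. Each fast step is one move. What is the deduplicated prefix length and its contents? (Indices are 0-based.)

length 12; prefix = [1, 2, 3, 4, 5, 6, 7, 8, 9, 10, 11, 13]

slow=0 fast=1: a[fast]=2≠a[slow]=1 write a[1]=2, slow++,fast++
slow=1 fast=2: a[fast]=3≠a[slow]=2 write a[2]=3, slow++,fast++
slow=2 fast=3: a[fast]=4≠a[slow]=3 write a[3]=4, slow++,fast++
slow=3 fast=4: a[fast]=5≠a[slow]=4 write a[4]=5, slow++,fast++
slow=4 fast=5: a[fast]=6≠a[slow]=5 write a[5]=6, slow++,fast++
slow=5 fast=6: a[fast]=6=a[slow] dup, fast++
slow=5 fast=7: a[fast]=7≠a[slow]=6 write a[6]=7, slow++,fast++
slow=6 fast=8: a[fast]=7=a[slow] dup, fast++
slow=6 fast=9: a[fast]=8≠a[slow]=7 write a[7]=8, slow++,fast++
slow=7 fast=10: a[fast]=8=a[slow] dup, fast++
slow=7 fast=11: a[fast]=9≠a[slow]=8 write a[8]=9, slow++,fast++
slow=8 fast=12: a[fast]=10≠a[slow]=9 write a[9]=10, slow++,fast++
slow=9 fast=13: a[fast]=10=a[slow] dup, fast++
slow=9 fast=14: a[fast]=10=a[slow] dup, fast++
slow=9 fast=15: a[fast]=10=a[slow] dup, fast++
slow=9 fast=16: a[fast]=11≠a[slow]=10 write a[10]=11, slow++,fast++
slow=10 fast=17: a[fast]=13≠a[slow]=11 write a[11]=13, slow++,fast++
slow=11 fast=18: a[fast]=13=a[slow] dup, fast++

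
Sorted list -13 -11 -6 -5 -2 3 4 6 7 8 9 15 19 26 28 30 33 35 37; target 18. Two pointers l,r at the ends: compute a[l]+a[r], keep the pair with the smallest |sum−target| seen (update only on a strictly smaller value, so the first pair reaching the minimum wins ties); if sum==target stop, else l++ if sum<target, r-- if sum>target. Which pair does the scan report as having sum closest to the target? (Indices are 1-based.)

pair (3, 15) with sum 18 (|Δ|=0)

l=1 r=19: -13+37=24 d=6 *, r--
l=1 r=18: -13+35=22 d=4 *, r--
l=1 r=17: -13+33=20 d=2 *, r--
l=1 r=16: -13+30=17 d=1 *, l++
l=2 r=16: -11+30=19 d=1, r--
l=2 r=15: -11+28=17 d=1, l++
l=3 r=15: -6+28=22 d=4, r--
l=3 r=14: -6+26=20 d=2, r--
l=3 r=13: -6+19=13 d=5, l++
l=4 r=13: -5+19=14 d=4, l++
l=5 r=13: -2+19=17 d=1, l++
l=6 r=13: 3+19=22 d=4, r--
l=6 r=12: 3+15=18 d=0 *, stop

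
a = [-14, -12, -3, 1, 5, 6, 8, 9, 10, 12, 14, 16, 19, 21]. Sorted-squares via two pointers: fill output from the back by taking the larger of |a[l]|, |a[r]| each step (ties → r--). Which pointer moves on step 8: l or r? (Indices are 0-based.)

l=0 r=13: |-14|<=|21| out[13]=441, r--
l=0 r=12: |-14|<=|19| out[12]=361, r--
l=0 r=11: |-14|<=|16| out[11]=256, r--
l=0 r=10: |-14|<=|14| out[10]=196, r--
l=0 r=9: |-14|>|12| out[9]=196, l++
l=1 r=9: |-12|<=|12| out[8]=144, r--
l=1 r=8: |-12|>|10| out[7]=144, l++
l=2 r=8: |-3|<=|10| out[6]=100, r--

r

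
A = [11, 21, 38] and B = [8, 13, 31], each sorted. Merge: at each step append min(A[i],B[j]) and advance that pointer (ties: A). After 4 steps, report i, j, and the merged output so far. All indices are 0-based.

i=0 j=0: A[i]=11>B[j]=8 take 8, j++
i=0 j=1: A[i]=11<=B[j]=13 take 11, i++
i=1 j=1: A[i]=21>B[j]=13 take 13, j++
i=1 j=2: A[i]=21<=B[j]=31 take 21, i++

i=2, j=2, merged so far=[8, 11, 13, 21]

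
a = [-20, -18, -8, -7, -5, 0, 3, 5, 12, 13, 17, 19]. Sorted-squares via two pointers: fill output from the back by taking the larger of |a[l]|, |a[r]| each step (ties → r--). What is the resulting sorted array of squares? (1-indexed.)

[0, 9, 25, 25, 49, 64, 144, 169, 289, 324, 361, 400]

[1,12] |-20|>|19| out[12]=400 → l++
[2,12] |-18|<=|19| out[11]=361 → r--
[2,11] |-18|>|17| out[10]=324 → l++
[3,11] |-8|<=|17| out[9]=289 → r--
[3,10] |-8|<=|13| out[8]=169 → r--
[3,9] |-8|<=|12| out[7]=144 → r--
[3,8] |-8|>|5| out[6]=64 → l++
[4,8] |-7|>|5| out[5]=49 → l++
[5,8] |-5|<=|5| out[4]=25 → r--
[5,7] |-5|>|3| out[3]=25 → l++
[6,7] |0|<=|3| out[2]=9 → r--
[6,6] |0|<=|0| out[1]=0 → r--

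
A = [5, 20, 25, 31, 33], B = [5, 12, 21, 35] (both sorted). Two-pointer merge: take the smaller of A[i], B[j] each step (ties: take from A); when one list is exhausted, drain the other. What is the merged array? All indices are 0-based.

[5, 5, 12, 20, 21, 25, 31, 33, 35]

i=0 j=0: A[i]=5<=B[j]=5 take 5, i++
i=1 j=0: A[i]=20>B[j]=5 take 5, j++
i=1 j=1: A[i]=20>B[j]=12 take 12, j++
i=1 j=2: A[i]=20<=B[j]=21 take 20, i++
i=2 j=2: A[i]=25>B[j]=21 take 21, j++
i=2 j=3: A[i]=25<=B[j]=35 take 25, i++
i=3 j=3: A[i]=31<=B[j]=35 take 31, i++
i=4 j=3: A[i]=33<=B[j]=35 take 33, i++
i=5 j=3: A done, take B[j]=35, j++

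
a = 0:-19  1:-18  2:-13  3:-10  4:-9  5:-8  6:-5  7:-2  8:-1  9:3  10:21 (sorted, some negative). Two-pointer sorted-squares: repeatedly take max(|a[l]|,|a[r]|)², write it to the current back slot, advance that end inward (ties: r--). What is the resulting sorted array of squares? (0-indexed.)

[1, 4, 9, 25, 64, 81, 100, 169, 324, 361, 441]

l=0 r=10: |-19|<=|21| out[10]=441, r--
l=0 r=9: |-19|>|3| out[9]=361, l++
l=1 r=9: |-18|>|3| out[8]=324, l++
l=2 r=9: |-13|>|3| out[7]=169, l++
l=3 r=9: |-10|>|3| out[6]=100, l++
l=4 r=9: |-9|>|3| out[5]=81, l++
l=5 r=9: |-8|>|3| out[4]=64, l++
l=6 r=9: |-5|>|3| out[3]=25, l++
l=7 r=9: |-2|<=|3| out[2]=9, r--
l=7 r=8: |-2|>|-1| out[1]=4, l++
l=8 r=8: |-1|<=|-1| out[0]=1, r--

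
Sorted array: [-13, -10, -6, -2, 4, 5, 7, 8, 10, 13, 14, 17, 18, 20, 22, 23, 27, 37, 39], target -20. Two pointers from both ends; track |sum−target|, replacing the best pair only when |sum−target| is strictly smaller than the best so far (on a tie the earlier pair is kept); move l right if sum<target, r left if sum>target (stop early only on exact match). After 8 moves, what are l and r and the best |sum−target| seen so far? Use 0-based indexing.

l=0, r=10, best |Δ|=24

[0,18] -13+39=26 d=46 * → r--
[0,17] -13+37=24 d=44 * → r--
[0,16] -13+27=14 d=34 * → r--
[0,15] -13+23=10 d=30 * → r--
[0,14] -13+22=9 d=29 * → r--
[0,13] -13+20=7 d=27 * → r--
[0,12] -13+18=5 d=25 * → r--
[0,11] -13+17=4 d=24 * → r--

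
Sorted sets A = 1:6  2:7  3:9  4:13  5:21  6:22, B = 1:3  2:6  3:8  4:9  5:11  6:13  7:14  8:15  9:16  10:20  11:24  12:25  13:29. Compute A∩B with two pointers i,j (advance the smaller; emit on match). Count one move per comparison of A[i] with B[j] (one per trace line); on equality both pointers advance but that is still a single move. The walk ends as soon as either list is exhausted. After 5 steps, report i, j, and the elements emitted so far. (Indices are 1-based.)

[i=1,j=1] 6>3 → j++
[i=1,j=2] 6==6 emit → i++,j++
[i=2,j=3] 7<8 → i++
[i=3,j=3] 9>8 → j++
[i=3,j=4] 9==9 emit → i++,j++

i=4, j=5, emitted=[6, 9]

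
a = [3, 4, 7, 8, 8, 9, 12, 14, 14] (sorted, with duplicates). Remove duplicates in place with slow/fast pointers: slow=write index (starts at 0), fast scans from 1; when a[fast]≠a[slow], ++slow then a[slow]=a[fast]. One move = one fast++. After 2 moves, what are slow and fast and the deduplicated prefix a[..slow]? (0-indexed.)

(s=0,f=1) a[fast]=4≠a[slow]=3 write a[1]=4 → slow++,fast++
(s=1,f=2) a[fast]=7≠a[slow]=4 write a[2]=7 → slow++,fast++

slow=2, fast=3, prefix=[3, 4, 7]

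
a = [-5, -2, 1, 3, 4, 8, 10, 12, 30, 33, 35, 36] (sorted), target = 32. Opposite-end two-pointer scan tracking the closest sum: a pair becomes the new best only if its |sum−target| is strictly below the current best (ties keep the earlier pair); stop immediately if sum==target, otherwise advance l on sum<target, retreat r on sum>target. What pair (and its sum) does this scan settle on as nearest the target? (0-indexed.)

pair (-5, 36) with sum 31 (|Δ|=1)

l=0 r=11: -5+36=31 d=1 *, l++
l=1 r=11: -2+36=34 d=2, r--
l=1 r=10: -2+35=33 d=1, r--
l=1 r=9: -2+33=31 d=1, l++
l=2 r=9: 1+33=34 d=2, r--
l=2 r=8: 1+30=31 d=1, l++
l=3 r=8: 3+30=33 d=1, r--
l=3 r=7: 3+12=15 d=17, l++
l=4 r=7: 4+12=16 d=16, l++
l=5 r=7: 8+12=20 d=12, l++
l=6 r=7: 10+12=22 d=10, l++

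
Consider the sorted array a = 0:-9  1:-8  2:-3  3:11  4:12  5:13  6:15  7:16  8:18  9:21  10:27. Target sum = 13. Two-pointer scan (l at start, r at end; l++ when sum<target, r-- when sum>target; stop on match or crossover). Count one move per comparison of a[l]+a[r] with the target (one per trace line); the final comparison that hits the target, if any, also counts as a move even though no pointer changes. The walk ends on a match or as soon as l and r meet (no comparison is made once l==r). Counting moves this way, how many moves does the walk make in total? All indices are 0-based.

3 moves

[0,10] -9+27=18 >13 → r--
[0,9] -9+21=12 <13 → l++
[1,9] -8+21=13 → found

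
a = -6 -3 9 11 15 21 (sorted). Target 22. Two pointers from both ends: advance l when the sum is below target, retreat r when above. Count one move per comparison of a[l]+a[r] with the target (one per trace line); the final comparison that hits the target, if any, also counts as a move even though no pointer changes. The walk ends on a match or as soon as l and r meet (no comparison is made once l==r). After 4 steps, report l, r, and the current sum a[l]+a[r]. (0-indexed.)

l=2, r=3, sum=20

[0,5] -6+21=15 <22 → l++
[1,5] -3+21=18 <22 → l++
[2,5] 9+21=30 >22 → r--
[2,4] 9+15=24 >22 → r--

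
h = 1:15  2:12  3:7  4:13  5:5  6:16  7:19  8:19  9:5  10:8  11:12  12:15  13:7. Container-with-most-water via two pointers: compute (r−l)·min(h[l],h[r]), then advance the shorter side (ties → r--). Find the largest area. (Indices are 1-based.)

max area = 165

l=1 r=13: min(15,7)*12=84 best=84 *, r--
l=1 r=12: min(15,15)*11=165 best=165 *, r--
l=1 r=11: min(15,12)*10=120 best=165, r--
l=1 r=10: min(15,8)*9=72 best=165, r--
l=1 r=9: min(15,5)*8=40 best=165, r--
l=1 r=8: min(15,19)*7=105 best=165, l++
l=2 r=8: min(12,19)*6=72 best=165, l++
l=3 r=8: min(7,19)*5=35 best=165, l++
l=4 r=8: min(13,19)*4=52 best=165, l++
l=5 r=8: min(5,19)*3=15 best=165, l++
l=6 r=8: min(16,19)*2=32 best=165, l++
l=7 r=8: min(19,19)*1=19 best=165, r--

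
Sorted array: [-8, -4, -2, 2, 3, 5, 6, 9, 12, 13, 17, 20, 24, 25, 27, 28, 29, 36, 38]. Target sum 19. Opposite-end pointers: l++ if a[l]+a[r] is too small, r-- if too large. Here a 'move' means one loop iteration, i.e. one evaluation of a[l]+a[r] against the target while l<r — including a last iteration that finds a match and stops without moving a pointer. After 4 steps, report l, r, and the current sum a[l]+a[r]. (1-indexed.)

l=1, r=15, sum=19

l=1 r=19: -8+38=30 >19, r--
l=1 r=18: -8+36=28 >19, r--
l=1 r=17: -8+29=21 >19, r--
l=1 r=16: -8+28=20 >19, r--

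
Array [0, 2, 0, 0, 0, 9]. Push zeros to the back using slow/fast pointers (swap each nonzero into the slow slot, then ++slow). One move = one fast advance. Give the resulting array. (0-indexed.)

[2, 9, 0, 0, 0, 0]

slow=0 fast=0: a[fast]=0, fast++
slow=0 fast=1: a[fast]=2≠0 swap→a[0]=2, slow++,fast++
slow=1 fast=2: a[fast]=0, fast++
slow=1 fast=3: a[fast]=0, fast++
slow=1 fast=4: a[fast]=0, fast++
slow=1 fast=5: a[fast]=9≠0 swap→a[1]=9, slow++,fast++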